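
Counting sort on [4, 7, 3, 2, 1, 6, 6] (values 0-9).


Input: [4, 7, 3, 2, 1, 6, 6]
Counts: [0, 1, 1, 1, 1, 0, 2, 1, 0, 0]

Sorted: [1, 2, 3, 4, 6, 6, 7]


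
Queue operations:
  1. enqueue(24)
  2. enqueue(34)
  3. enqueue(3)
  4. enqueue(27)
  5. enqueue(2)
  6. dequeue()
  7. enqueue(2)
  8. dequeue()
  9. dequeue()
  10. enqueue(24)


enqueue(24) -> [24]
enqueue(34) -> [24, 34]
enqueue(3) -> [24, 34, 3]
enqueue(27) -> [24, 34, 3, 27]
enqueue(2) -> [24, 34, 3, 27, 2]
dequeue()->24, [34, 3, 27, 2]
enqueue(2) -> [34, 3, 27, 2, 2]
dequeue()->34, [3, 27, 2, 2]
dequeue()->3, [27, 2, 2]
enqueue(24) -> [27, 2, 2, 24]

Final queue: [27, 2, 2, 24]


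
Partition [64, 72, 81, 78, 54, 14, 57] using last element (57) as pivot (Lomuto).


Pivot: 57
  54 <= 57: swap -> [54, 72, 81, 78, 64, 14, 57]
  14 <= 57: swap -> [54, 14, 81, 78, 64, 72, 57]
Place pivot at 2: [54, 14, 57, 78, 64, 72, 81]

Partitioned: [54, 14, 57, 78, 64, 72, 81]


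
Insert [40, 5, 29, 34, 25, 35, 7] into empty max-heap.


Insert 40: [40]
Insert 5: [40, 5]
Insert 29: [40, 5, 29]
Insert 34: [40, 34, 29, 5]
Insert 25: [40, 34, 29, 5, 25]
Insert 35: [40, 34, 35, 5, 25, 29]
Insert 7: [40, 34, 35, 5, 25, 29, 7]

Final heap: [40, 34, 35, 5, 25, 29, 7]


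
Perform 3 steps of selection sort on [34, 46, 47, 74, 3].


Initial: [34, 46, 47, 74, 3]
Step 1: min=3 at 4
  Swap: [3, 46, 47, 74, 34]
Step 2: min=34 at 4
  Swap: [3, 34, 47, 74, 46]
Step 3: min=46 at 4
  Swap: [3, 34, 46, 74, 47]

After 3 steps: [3, 34, 46, 74, 47]


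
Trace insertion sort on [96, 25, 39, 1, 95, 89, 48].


Initial: [96, 25, 39, 1, 95, 89, 48]
Insert 25: [25, 96, 39, 1, 95, 89, 48]
Insert 39: [25, 39, 96, 1, 95, 89, 48]
Insert 1: [1, 25, 39, 96, 95, 89, 48]
Insert 95: [1, 25, 39, 95, 96, 89, 48]
Insert 89: [1, 25, 39, 89, 95, 96, 48]
Insert 48: [1, 25, 39, 48, 89, 95, 96]

Sorted: [1, 25, 39, 48, 89, 95, 96]


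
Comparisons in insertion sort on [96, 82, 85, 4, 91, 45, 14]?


Algorithm: insertion sort
Input: [96, 82, 85, 4, 91, 45, 14]
Sorted: [4, 14, 45, 82, 85, 91, 96]

19


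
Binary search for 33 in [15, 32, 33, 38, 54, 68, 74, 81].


Step 1: lo=0, hi=7, mid=3, val=38
Step 2: lo=0, hi=2, mid=1, val=32
Step 3: lo=2, hi=2, mid=2, val=33

Found at index 2


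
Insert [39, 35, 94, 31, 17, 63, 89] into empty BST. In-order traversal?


Insert 39: root
Insert 35: L from 39
Insert 94: R from 39
Insert 31: L from 39 -> L from 35
Insert 17: L from 39 -> L from 35 -> L from 31
Insert 63: R from 39 -> L from 94
Insert 89: R from 39 -> L from 94 -> R from 63

In-order: [17, 31, 35, 39, 63, 89, 94]


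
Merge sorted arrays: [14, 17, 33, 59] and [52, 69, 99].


Take 14 from A
Take 17 from A
Take 33 from A
Take 52 from B
Take 59 from A

Merged: [14, 17, 33, 52, 59, 69, 99]


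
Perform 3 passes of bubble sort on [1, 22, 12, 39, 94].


Initial: [1, 22, 12, 39, 94]
Pass 1: [1, 12, 22, 39, 94] (1 swaps)
Pass 2: [1, 12, 22, 39, 94] (0 swaps)
Pass 3: [1, 12, 22, 39, 94] (0 swaps)

After 3 passes: [1, 12, 22, 39, 94]


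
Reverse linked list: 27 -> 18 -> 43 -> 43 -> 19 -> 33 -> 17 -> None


Step 1: curr=27, set curr.next=prev(None) | reversed so far: 27
Step 2: curr=18, set curr.next=prev(27) | reversed so far: 18 -> 27
Step 3: curr=43, set curr.next=prev(18) | reversed so far: 43 -> 18 -> 27
Step 4: curr=43, set curr.next=prev(43) | reversed so far: 43 -> 43 -> 18 -> 27
Step 5: curr=19, set curr.next=prev(43) | reversed so far: 19 -> 43 -> 43 -> 18 -> 27
Step 6: curr=33, set curr.next=prev(19) | reversed so far: 33 -> 19 -> 43 -> 43 -> 18 -> 27
Step 7: curr=17, set curr.next=prev(33) | reversed so far: 17 -> 33 -> 19 -> 43 -> 43 -> 18 -> 27

17 -> 33 -> 19 -> 43 -> 43 -> 18 -> 27 -> None


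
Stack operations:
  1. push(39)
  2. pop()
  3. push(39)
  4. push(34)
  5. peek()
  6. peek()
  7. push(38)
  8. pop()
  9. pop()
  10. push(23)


push(39) -> [39]
pop()->39, []
push(39) -> [39]
push(34) -> [39, 34]
peek()->34
peek()->34
push(38) -> [39, 34, 38]
pop()->38, [39, 34]
pop()->34, [39]
push(23) -> [39, 23]

Final stack: [39, 23]


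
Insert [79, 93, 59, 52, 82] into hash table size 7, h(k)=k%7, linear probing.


Insert 79: h=2 -> slot 2
Insert 93: h=2, 1 probes -> slot 3
Insert 59: h=3, 1 probes -> slot 4
Insert 52: h=3, 2 probes -> slot 5
Insert 82: h=5, 1 probes -> slot 6

Table: [None, None, 79, 93, 59, 52, 82]


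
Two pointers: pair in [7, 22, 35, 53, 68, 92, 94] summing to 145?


lo=0(7)+hi=6(94)=101
lo=1(22)+hi=6(94)=116
lo=2(35)+hi=6(94)=129
lo=3(53)+hi=6(94)=147
lo=3(53)+hi=5(92)=145

Yes: 53+92=145


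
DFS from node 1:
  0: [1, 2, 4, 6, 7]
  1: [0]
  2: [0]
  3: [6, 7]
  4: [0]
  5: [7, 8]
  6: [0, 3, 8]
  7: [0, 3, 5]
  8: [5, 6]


Visit 1, push [0]
Visit 0, push [7, 6, 4, 2]
Visit 2, push []
Visit 4, push []
Visit 6, push [8, 3]
Visit 3, push [7]
Visit 7, push [5]
Visit 5, push [8]
Visit 8, push []

DFS order: [1, 0, 2, 4, 6, 3, 7, 5, 8]


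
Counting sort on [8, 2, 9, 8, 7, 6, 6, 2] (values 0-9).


Input: [8, 2, 9, 8, 7, 6, 6, 2]
Counts: [0, 0, 2, 0, 0, 0, 2, 1, 2, 1]

Sorted: [2, 2, 6, 6, 7, 8, 8, 9]


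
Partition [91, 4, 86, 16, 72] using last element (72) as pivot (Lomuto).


Pivot: 72
  4 <= 72: swap -> [4, 91, 86, 16, 72]
  16 <= 72: swap -> [4, 16, 86, 91, 72]
Place pivot at 2: [4, 16, 72, 91, 86]

Partitioned: [4, 16, 72, 91, 86]


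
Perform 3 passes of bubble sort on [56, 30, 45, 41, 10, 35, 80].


Initial: [56, 30, 45, 41, 10, 35, 80]
Pass 1: [30, 45, 41, 10, 35, 56, 80] (5 swaps)
Pass 2: [30, 41, 10, 35, 45, 56, 80] (3 swaps)
Pass 3: [30, 10, 35, 41, 45, 56, 80] (2 swaps)

After 3 passes: [30, 10, 35, 41, 45, 56, 80]


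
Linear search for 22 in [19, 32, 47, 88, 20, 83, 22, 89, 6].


i=0: 19!=22
i=1: 32!=22
i=2: 47!=22
i=3: 88!=22
i=4: 20!=22
i=5: 83!=22
i=6: 22==22 found!

Found at 6, 7 comps


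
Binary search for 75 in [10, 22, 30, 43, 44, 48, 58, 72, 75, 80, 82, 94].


Step 1: lo=0, hi=11, mid=5, val=48
Step 2: lo=6, hi=11, mid=8, val=75

Found at index 8


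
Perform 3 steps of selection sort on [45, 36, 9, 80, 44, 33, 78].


Initial: [45, 36, 9, 80, 44, 33, 78]
Step 1: min=9 at 2
  Swap: [9, 36, 45, 80, 44, 33, 78]
Step 2: min=33 at 5
  Swap: [9, 33, 45, 80, 44, 36, 78]
Step 3: min=36 at 5
  Swap: [9, 33, 36, 80, 44, 45, 78]

After 3 steps: [9, 33, 36, 80, 44, 45, 78]


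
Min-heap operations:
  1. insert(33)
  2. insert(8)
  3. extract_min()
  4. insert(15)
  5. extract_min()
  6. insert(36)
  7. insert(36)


insert(33) -> [33]
insert(8) -> [8, 33]
extract_min()->8, [33]
insert(15) -> [15, 33]
extract_min()->15, [33]
insert(36) -> [33, 36]
insert(36) -> [33, 36, 36]

Final heap: [33, 36, 36]


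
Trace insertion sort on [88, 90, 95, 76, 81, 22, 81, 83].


Initial: [88, 90, 95, 76, 81, 22, 81, 83]
Insert 90: [88, 90, 95, 76, 81, 22, 81, 83]
Insert 95: [88, 90, 95, 76, 81, 22, 81, 83]
Insert 76: [76, 88, 90, 95, 81, 22, 81, 83]
Insert 81: [76, 81, 88, 90, 95, 22, 81, 83]
Insert 22: [22, 76, 81, 88, 90, 95, 81, 83]
Insert 81: [22, 76, 81, 81, 88, 90, 95, 83]
Insert 83: [22, 76, 81, 81, 83, 88, 90, 95]

Sorted: [22, 76, 81, 81, 83, 88, 90, 95]


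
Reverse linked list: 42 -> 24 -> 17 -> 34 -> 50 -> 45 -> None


Step 1: curr=42, set curr.next=prev(None) | reversed so far: 42
Step 2: curr=24, set curr.next=prev(42) | reversed so far: 24 -> 42
Step 3: curr=17, set curr.next=prev(24) | reversed so far: 17 -> 24 -> 42
Step 4: curr=34, set curr.next=prev(17) | reversed so far: 34 -> 17 -> 24 -> 42
Step 5: curr=50, set curr.next=prev(34) | reversed so far: 50 -> 34 -> 17 -> 24 -> 42
Step 6: curr=45, set curr.next=prev(50) | reversed so far: 45 -> 50 -> 34 -> 17 -> 24 -> 42

45 -> 50 -> 34 -> 17 -> 24 -> 42 -> None


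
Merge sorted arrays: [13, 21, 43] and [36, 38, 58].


Take 13 from A
Take 21 from A
Take 36 from B
Take 38 from B
Take 43 from A

Merged: [13, 21, 36, 38, 43, 58]


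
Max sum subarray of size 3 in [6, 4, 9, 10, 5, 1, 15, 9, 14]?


[0:3]: 19
[1:4]: 23
[2:5]: 24
[3:6]: 16
[4:7]: 21
[5:8]: 25
[6:9]: 38

Max: 38 at [6:9]


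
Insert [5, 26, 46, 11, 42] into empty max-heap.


Insert 5: [5]
Insert 26: [26, 5]
Insert 46: [46, 5, 26]
Insert 11: [46, 11, 26, 5]
Insert 42: [46, 42, 26, 5, 11]

Final heap: [46, 42, 26, 5, 11]


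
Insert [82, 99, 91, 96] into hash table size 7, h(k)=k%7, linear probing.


Insert 82: h=5 -> slot 5
Insert 99: h=1 -> slot 1
Insert 91: h=0 -> slot 0
Insert 96: h=5, 1 probes -> slot 6

Table: [91, 99, None, None, None, 82, 96]


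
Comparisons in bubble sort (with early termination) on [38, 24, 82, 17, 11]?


Algorithm: bubble sort (with early termination)
Input: [38, 24, 82, 17, 11]
Sorted: [11, 17, 24, 38, 82]

10


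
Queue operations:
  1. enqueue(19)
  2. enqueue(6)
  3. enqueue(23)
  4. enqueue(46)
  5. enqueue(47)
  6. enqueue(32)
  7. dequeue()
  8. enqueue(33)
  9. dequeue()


enqueue(19) -> [19]
enqueue(6) -> [19, 6]
enqueue(23) -> [19, 6, 23]
enqueue(46) -> [19, 6, 23, 46]
enqueue(47) -> [19, 6, 23, 46, 47]
enqueue(32) -> [19, 6, 23, 46, 47, 32]
dequeue()->19, [6, 23, 46, 47, 32]
enqueue(33) -> [6, 23, 46, 47, 32, 33]
dequeue()->6, [23, 46, 47, 32, 33]

Final queue: [23, 46, 47, 32, 33]


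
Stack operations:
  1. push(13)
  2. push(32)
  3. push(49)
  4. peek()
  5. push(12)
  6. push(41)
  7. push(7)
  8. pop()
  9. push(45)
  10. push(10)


push(13) -> [13]
push(32) -> [13, 32]
push(49) -> [13, 32, 49]
peek()->49
push(12) -> [13, 32, 49, 12]
push(41) -> [13, 32, 49, 12, 41]
push(7) -> [13, 32, 49, 12, 41, 7]
pop()->7, [13, 32, 49, 12, 41]
push(45) -> [13, 32, 49, 12, 41, 45]
push(10) -> [13, 32, 49, 12, 41, 45, 10]

Final stack: [13, 32, 49, 12, 41, 45, 10]


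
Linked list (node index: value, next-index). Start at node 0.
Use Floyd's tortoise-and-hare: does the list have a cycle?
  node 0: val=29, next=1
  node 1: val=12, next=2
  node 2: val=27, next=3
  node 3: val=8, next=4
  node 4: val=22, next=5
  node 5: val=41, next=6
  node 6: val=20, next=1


Floyd's tortoise (slow, +1) and hare (fast, +2):
  init: slow=0, fast=0
  step 1: slow=1, fast=2
  step 2: slow=2, fast=4
  step 3: slow=3, fast=6
  step 4: slow=4, fast=2
  step 5: slow=5, fast=4
  step 6: slow=6, fast=6
  slow == fast at node 6: cycle detected

Cycle: yes


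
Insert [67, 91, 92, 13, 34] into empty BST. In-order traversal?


Insert 67: root
Insert 91: R from 67
Insert 92: R from 67 -> R from 91
Insert 13: L from 67
Insert 34: L from 67 -> R from 13

In-order: [13, 34, 67, 91, 92]


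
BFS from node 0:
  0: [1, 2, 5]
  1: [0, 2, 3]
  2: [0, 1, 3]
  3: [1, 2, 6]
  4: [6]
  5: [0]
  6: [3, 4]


Visit 0, enqueue [1, 2, 5]
Visit 1, enqueue [3]
Visit 2, enqueue []
Visit 5, enqueue []
Visit 3, enqueue [6]
Visit 6, enqueue [4]
Visit 4, enqueue []

BFS order: [0, 1, 2, 5, 3, 6, 4]


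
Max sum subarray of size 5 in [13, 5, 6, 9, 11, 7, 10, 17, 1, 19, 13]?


[0:5]: 44
[1:6]: 38
[2:7]: 43
[3:8]: 54
[4:9]: 46
[5:10]: 54
[6:11]: 60

Max: 60 at [6:11]


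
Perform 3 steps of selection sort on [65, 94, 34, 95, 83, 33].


Initial: [65, 94, 34, 95, 83, 33]
Step 1: min=33 at 5
  Swap: [33, 94, 34, 95, 83, 65]
Step 2: min=34 at 2
  Swap: [33, 34, 94, 95, 83, 65]
Step 3: min=65 at 5
  Swap: [33, 34, 65, 95, 83, 94]

After 3 steps: [33, 34, 65, 95, 83, 94]


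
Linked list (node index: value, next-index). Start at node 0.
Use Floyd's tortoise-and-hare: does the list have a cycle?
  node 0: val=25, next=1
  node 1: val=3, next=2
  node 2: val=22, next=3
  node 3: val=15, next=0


Floyd's tortoise (slow, +1) and hare (fast, +2):
  init: slow=0, fast=0
  step 1: slow=1, fast=2
  step 2: slow=2, fast=0
  step 3: slow=3, fast=2
  step 4: slow=0, fast=0
  slow == fast at node 0: cycle detected

Cycle: yes


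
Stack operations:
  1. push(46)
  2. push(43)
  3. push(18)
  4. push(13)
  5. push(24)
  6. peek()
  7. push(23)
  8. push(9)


push(46) -> [46]
push(43) -> [46, 43]
push(18) -> [46, 43, 18]
push(13) -> [46, 43, 18, 13]
push(24) -> [46, 43, 18, 13, 24]
peek()->24
push(23) -> [46, 43, 18, 13, 24, 23]
push(9) -> [46, 43, 18, 13, 24, 23, 9]

Final stack: [46, 43, 18, 13, 24, 23, 9]


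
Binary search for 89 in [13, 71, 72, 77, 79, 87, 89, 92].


Step 1: lo=0, hi=7, mid=3, val=77
Step 2: lo=4, hi=7, mid=5, val=87
Step 3: lo=6, hi=7, mid=6, val=89

Found at index 6


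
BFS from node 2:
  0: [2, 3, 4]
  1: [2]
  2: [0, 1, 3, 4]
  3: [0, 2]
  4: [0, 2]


Visit 2, enqueue [0, 1, 3, 4]
Visit 0, enqueue []
Visit 1, enqueue []
Visit 3, enqueue []
Visit 4, enqueue []

BFS order: [2, 0, 1, 3, 4]


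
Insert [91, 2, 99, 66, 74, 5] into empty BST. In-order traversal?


Insert 91: root
Insert 2: L from 91
Insert 99: R from 91
Insert 66: L from 91 -> R from 2
Insert 74: L from 91 -> R from 2 -> R from 66
Insert 5: L from 91 -> R from 2 -> L from 66

In-order: [2, 5, 66, 74, 91, 99]


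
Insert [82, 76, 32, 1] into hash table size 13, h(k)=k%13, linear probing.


Insert 82: h=4 -> slot 4
Insert 76: h=11 -> slot 11
Insert 32: h=6 -> slot 6
Insert 1: h=1 -> slot 1

Table: [None, 1, None, None, 82, None, 32, None, None, None, None, 76, None]


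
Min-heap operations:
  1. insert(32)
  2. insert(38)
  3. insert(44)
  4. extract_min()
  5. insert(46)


insert(32) -> [32]
insert(38) -> [32, 38]
insert(44) -> [32, 38, 44]
extract_min()->32, [38, 44]
insert(46) -> [38, 44, 46]

Final heap: [38, 44, 46]


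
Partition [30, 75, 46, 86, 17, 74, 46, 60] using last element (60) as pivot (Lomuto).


Pivot: 60
  30 <= 60: advance i (no swap)
  46 <= 60: swap -> [30, 46, 75, 86, 17, 74, 46, 60]
  17 <= 60: swap -> [30, 46, 17, 86, 75, 74, 46, 60]
  46 <= 60: swap -> [30, 46, 17, 46, 75, 74, 86, 60]
Place pivot at 4: [30, 46, 17, 46, 60, 74, 86, 75]

Partitioned: [30, 46, 17, 46, 60, 74, 86, 75]


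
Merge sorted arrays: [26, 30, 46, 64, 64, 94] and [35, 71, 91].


Take 26 from A
Take 30 from A
Take 35 from B
Take 46 from A
Take 64 from A
Take 64 from A
Take 71 from B
Take 91 from B

Merged: [26, 30, 35, 46, 64, 64, 71, 91, 94]


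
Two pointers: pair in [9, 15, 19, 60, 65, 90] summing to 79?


lo=0(9)+hi=5(90)=99
lo=0(9)+hi=4(65)=74
lo=1(15)+hi=4(65)=80
lo=1(15)+hi=3(60)=75
lo=2(19)+hi=3(60)=79

Yes: 19+60=79


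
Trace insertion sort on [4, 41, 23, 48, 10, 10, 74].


Initial: [4, 41, 23, 48, 10, 10, 74]
Insert 41: [4, 41, 23, 48, 10, 10, 74]
Insert 23: [4, 23, 41, 48, 10, 10, 74]
Insert 48: [4, 23, 41, 48, 10, 10, 74]
Insert 10: [4, 10, 23, 41, 48, 10, 74]
Insert 10: [4, 10, 10, 23, 41, 48, 74]
Insert 74: [4, 10, 10, 23, 41, 48, 74]

Sorted: [4, 10, 10, 23, 41, 48, 74]


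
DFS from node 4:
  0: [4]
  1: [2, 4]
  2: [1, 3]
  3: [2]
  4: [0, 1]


Visit 4, push [1, 0]
Visit 0, push []
Visit 1, push [2]
Visit 2, push [3]
Visit 3, push []

DFS order: [4, 0, 1, 2, 3]


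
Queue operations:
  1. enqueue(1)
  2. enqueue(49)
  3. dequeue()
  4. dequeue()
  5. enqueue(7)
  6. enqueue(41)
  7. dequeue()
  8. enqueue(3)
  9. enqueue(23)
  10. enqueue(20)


enqueue(1) -> [1]
enqueue(49) -> [1, 49]
dequeue()->1, [49]
dequeue()->49, []
enqueue(7) -> [7]
enqueue(41) -> [7, 41]
dequeue()->7, [41]
enqueue(3) -> [41, 3]
enqueue(23) -> [41, 3, 23]
enqueue(20) -> [41, 3, 23, 20]

Final queue: [41, 3, 23, 20]


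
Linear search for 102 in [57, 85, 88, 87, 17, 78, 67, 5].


i=0: 57!=102
i=1: 85!=102
i=2: 88!=102
i=3: 87!=102
i=4: 17!=102
i=5: 78!=102
i=6: 67!=102
i=7: 5!=102

Not found, 8 comps


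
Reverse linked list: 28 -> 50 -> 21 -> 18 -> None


Step 1: curr=28, set curr.next=prev(None) | reversed so far: 28
Step 2: curr=50, set curr.next=prev(28) | reversed so far: 50 -> 28
Step 3: curr=21, set curr.next=prev(50) | reversed so far: 21 -> 50 -> 28
Step 4: curr=18, set curr.next=prev(21) | reversed so far: 18 -> 21 -> 50 -> 28

18 -> 21 -> 50 -> 28 -> None


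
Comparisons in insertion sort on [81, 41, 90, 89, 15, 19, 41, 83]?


Algorithm: insertion sort
Input: [81, 41, 90, 89, 15, 19, 41, 83]
Sorted: [15, 19, 41, 41, 81, 83, 89, 90]

20


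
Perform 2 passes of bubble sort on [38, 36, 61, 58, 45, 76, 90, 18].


Initial: [38, 36, 61, 58, 45, 76, 90, 18]
Pass 1: [36, 38, 58, 45, 61, 76, 18, 90] (4 swaps)
Pass 2: [36, 38, 45, 58, 61, 18, 76, 90] (2 swaps)

After 2 passes: [36, 38, 45, 58, 61, 18, 76, 90]


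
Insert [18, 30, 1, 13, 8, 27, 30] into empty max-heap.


Insert 18: [18]
Insert 30: [30, 18]
Insert 1: [30, 18, 1]
Insert 13: [30, 18, 1, 13]
Insert 8: [30, 18, 1, 13, 8]
Insert 27: [30, 18, 27, 13, 8, 1]
Insert 30: [30, 18, 30, 13, 8, 1, 27]

Final heap: [30, 18, 30, 13, 8, 1, 27]


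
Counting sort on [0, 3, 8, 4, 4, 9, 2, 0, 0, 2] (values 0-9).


Input: [0, 3, 8, 4, 4, 9, 2, 0, 0, 2]
Counts: [3, 0, 2, 1, 2, 0, 0, 0, 1, 1]

Sorted: [0, 0, 0, 2, 2, 3, 4, 4, 8, 9]


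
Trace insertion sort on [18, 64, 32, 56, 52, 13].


Initial: [18, 64, 32, 56, 52, 13]
Insert 64: [18, 64, 32, 56, 52, 13]
Insert 32: [18, 32, 64, 56, 52, 13]
Insert 56: [18, 32, 56, 64, 52, 13]
Insert 52: [18, 32, 52, 56, 64, 13]
Insert 13: [13, 18, 32, 52, 56, 64]

Sorted: [13, 18, 32, 52, 56, 64]


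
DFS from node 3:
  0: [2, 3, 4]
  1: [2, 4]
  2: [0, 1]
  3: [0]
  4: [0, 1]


Visit 3, push [0]
Visit 0, push [4, 2]
Visit 2, push [1]
Visit 1, push [4]
Visit 4, push []

DFS order: [3, 0, 2, 1, 4]


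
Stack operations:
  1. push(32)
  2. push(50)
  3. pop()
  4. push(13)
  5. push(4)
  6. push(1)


push(32) -> [32]
push(50) -> [32, 50]
pop()->50, [32]
push(13) -> [32, 13]
push(4) -> [32, 13, 4]
push(1) -> [32, 13, 4, 1]

Final stack: [32, 13, 4, 1]


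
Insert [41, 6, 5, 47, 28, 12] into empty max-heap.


Insert 41: [41]
Insert 6: [41, 6]
Insert 5: [41, 6, 5]
Insert 47: [47, 41, 5, 6]
Insert 28: [47, 41, 5, 6, 28]
Insert 12: [47, 41, 12, 6, 28, 5]

Final heap: [47, 41, 12, 6, 28, 5]


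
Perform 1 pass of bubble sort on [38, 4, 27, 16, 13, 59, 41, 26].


Initial: [38, 4, 27, 16, 13, 59, 41, 26]
Pass 1: [4, 27, 16, 13, 38, 41, 26, 59] (6 swaps)

After 1 pass: [4, 27, 16, 13, 38, 41, 26, 59]


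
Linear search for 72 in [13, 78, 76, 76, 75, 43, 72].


i=0: 13!=72
i=1: 78!=72
i=2: 76!=72
i=3: 76!=72
i=4: 75!=72
i=5: 43!=72
i=6: 72==72 found!

Found at 6, 7 comps


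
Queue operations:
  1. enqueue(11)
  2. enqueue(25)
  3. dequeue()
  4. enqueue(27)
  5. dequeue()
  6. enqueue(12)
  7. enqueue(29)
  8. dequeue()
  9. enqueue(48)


enqueue(11) -> [11]
enqueue(25) -> [11, 25]
dequeue()->11, [25]
enqueue(27) -> [25, 27]
dequeue()->25, [27]
enqueue(12) -> [27, 12]
enqueue(29) -> [27, 12, 29]
dequeue()->27, [12, 29]
enqueue(48) -> [12, 29, 48]

Final queue: [12, 29, 48]


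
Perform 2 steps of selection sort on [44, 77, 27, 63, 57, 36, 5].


Initial: [44, 77, 27, 63, 57, 36, 5]
Step 1: min=5 at 6
  Swap: [5, 77, 27, 63, 57, 36, 44]
Step 2: min=27 at 2
  Swap: [5, 27, 77, 63, 57, 36, 44]

After 2 steps: [5, 27, 77, 63, 57, 36, 44]


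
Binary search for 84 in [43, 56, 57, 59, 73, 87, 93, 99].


Step 1: lo=0, hi=7, mid=3, val=59
Step 2: lo=4, hi=7, mid=5, val=87
Step 3: lo=4, hi=4, mid=4, val=73

Not found


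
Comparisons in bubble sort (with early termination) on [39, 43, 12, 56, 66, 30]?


Algorithm: bubble sort (with early termination)
Input: [39, 43, 12, 56, 66, 30]
Sorted: [12, 30, 39, 43, 56, 66]

15


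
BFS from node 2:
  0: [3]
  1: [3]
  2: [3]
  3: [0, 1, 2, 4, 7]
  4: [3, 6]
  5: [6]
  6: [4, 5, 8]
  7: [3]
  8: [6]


Visit 2, enqueue [3]
Visit 3, enqueue [0, 1, 4, 7]
Visit 0, enqueue []
Visit 1, enqueue []
Visit 4, enqueue [6]
Visit 7, enqueue []
Visit 6, enqueue [5, 8]
Visit 5, enqueue []
Visit 8, enqueue []

BFS order: [2, 3, 0, 1, 4, 7, 6, 5, 8]


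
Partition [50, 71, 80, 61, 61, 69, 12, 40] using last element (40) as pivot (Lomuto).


Pivot: 40
  12 <= 40: swap -> [12, 71, 80, 61, 61, 69, 50, 40]
Place pivot at 1: [12, 40, 80, 61, 61, 69, 50, 71]

Partitioned: [12, 40, 80, 61, 61, 69, 50, 71]


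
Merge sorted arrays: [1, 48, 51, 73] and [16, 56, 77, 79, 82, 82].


Take 1 from A
Take 16 from B
Take 48 from A
Take 51 from A
Take 56 from B
Take 73 from A

Merged: [1, 16, 48, 51, 56, 73, 77, 79, 82, 82]


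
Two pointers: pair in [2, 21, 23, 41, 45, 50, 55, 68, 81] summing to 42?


lo=0(2)+hi=8(81)=83
lo=0(2)+hi=7(68)=70
lo=0(2)+hi=6(55)=57
lo=0(2)+hi=5(50)=52
lo=0(2)+hi=4(45)=47
lo=0(2)+hi=3(41)=43
lo=0(2)+hi=2(23)=25
lo=1(21)+hi=2(23)=44

No pair found


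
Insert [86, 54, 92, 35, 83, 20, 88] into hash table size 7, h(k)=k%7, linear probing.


Insert 86: h=2 -> slot 2
Insert 54: h=5 -> slot 5
Insert 92: h=1 -> slot 1
Insert 35: h=0 -> slot 0
Insert 83: h=6 -> slot 6
Insert 20: h=6, 4 probes -> slot 3
Insert 88: h=4 -> slot 4

Table: [35, 92, 86, 20, 88, 54, 83]


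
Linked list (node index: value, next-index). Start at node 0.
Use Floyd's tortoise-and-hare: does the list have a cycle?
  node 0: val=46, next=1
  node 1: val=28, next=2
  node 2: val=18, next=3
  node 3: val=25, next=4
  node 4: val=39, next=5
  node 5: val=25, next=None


Floyd's tortoise (slow, +1) and hare (fast, +2):
  init: slow=0, fast=0
  step 1: slow=1, fast=2
  step 2: slow=2, fast=4
  step 3: fast 4->5->None, no cycle

Cycle: no


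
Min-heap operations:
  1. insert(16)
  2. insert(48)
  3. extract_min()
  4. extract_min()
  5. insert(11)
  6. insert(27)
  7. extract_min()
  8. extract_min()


insert(16) -> [16]
insert(48) -> [16, 48]
extract_min()->16, [48]
extract_min()->48, []
insert(11) -> [11]
insert(27) -> [11, 27]
extract_min()->11, [27]
extract_min()->27, []

Final heap: []


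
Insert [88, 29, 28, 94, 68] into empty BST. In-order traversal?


Insert 88: root
Insert 29: L from 88
Insert 28: L from 88 -> L from 29
Insert 94: R from 88
Insert 68: L from 88 -> R from 29

In-order: [28, 29, 68, 88, 94]


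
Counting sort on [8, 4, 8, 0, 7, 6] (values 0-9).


Input: [8, 4, 8, 0, 7, 6]
Counts: [1, 0, 0, 0, 1, 0, 1, 1, 2, 0]

Sorted: [0, 4, 6, 7, 8, 8]


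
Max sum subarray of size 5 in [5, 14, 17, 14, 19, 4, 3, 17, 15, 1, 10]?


[0:5]: 69
[1:6]: 68
[2:7]: 57
[3:8]: 57
[4:9]: 58
[5:10]: 40
[6:11]: 46

Max: 69 at [0:5]


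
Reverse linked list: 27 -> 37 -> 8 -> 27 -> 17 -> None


Step 1: curr=27, set curr.next=prev(None) | reversed so far: 27
Step 2: curr=37, set curr.next=prev(27) | reversed so far: 37 -> 27
Step 3: curr=8, set curr.next=prev(37) | reversed so far: 8 -> 37 -> 27
Step 4: curr=27, set curr.next=prev(8) | reversed so far: 27 -> 8 -> 37 -> 27
Step 5: curr=17, set curr.next=prev(27) | reversed so far: 17 -> 27 -> 8 -> 37 -> 27

17 -> 27 -> 8 -> 37 -> 27 -> None


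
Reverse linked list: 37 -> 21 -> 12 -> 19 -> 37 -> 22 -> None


Step 1: curr=37, set curr.next=prev(None) | reversed so far: 37
Step 2: curr=21, set curr.next=prev(37) | reversed so far: 21 -> 37
Step 3: curr=12, set curr.next=prev(21) | reversed so far: 12 -> 21 -> 37
Step 4: curr=19, set curr.next=prev(12) | reversed so far: 19 -> 12 -> 21 -> 37
Step 5: curr=37, set curr.next=prev(19) | reversed so far: 37 -> 19 -> 12 -> 21 -> 37
Step 6: curr=22, set curr.next=prev(37) | reversed so far: 22 -> 37 -> 19 -> 12 -> 21 -> 37

22 -> 37 -> 19 -> 12 -> 21 -> 37 -> None


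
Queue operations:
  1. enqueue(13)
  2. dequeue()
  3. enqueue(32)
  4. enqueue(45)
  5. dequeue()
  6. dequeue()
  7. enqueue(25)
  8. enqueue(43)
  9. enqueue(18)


enqueue(13) -> [13]
dequeue()->13, []
enqueue(32) -> [32]
enqueue(45) -> [32, 45]
dequeue()->32, [45]
dequeue()->45, []
enqueue(25) -> [25]
enqueue(43) -> [25, 43]
enqueue(18) -> [25, 43, 18]

Final queue: [25, 43, 18]


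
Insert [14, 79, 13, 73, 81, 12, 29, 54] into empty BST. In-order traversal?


Insert 14: root
Insert 79: R from 14
Insert 13: L from 14
Insert 73: R from 14 -> L from 79
Insert 81: R from 14 -> R from 79
Insert 12: L from 14 -> L from 13
Insert 29: R from 14 -> L from 79 -> L from 73
Insert 54: R from 14 -> L from 79 -> L from 73 -> R from 29

In-order: [12, 13, 14, 29, 54, 73, 79, 81]


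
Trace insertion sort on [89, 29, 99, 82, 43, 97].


Initial: [89, 29, 99, 82, 43, 97]
Insert 29: [29, 89, 99, 82, 43, 97]
Insert 99: [29, 89, 99, 82, 43, 97]
Insert 82: [29, 82, 89, 99, 43, 97]
Insert 43: [29, 43, 82, 89, 99, 97]
Insert 97: [29, 43, 82, 89, 97, 99]

Sorted: [29, 43, 82, 89, 97, 99]


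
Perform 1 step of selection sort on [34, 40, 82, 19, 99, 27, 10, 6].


Initial: [34, 40, 82, 19, 99, 27, 10, 6]
Step 1: min=6 at 7
  Swap: [6, 40, 82, 19, 99, 27, 10, 34]

After 1 step: [6, 40, 82, 19, 99, 27, 10, 34]


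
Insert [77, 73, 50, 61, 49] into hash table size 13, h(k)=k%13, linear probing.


Insert 77: h=12 -> slot 12
Insert 73: h=8 -> slot 8
Insert 50: h=11 -> slot 11
Insert 61: h=9 -> slot 9
Insert 49: h=10 -> slot 10

Table: [None, None, None, None, None, None, None, None, 73, 61, 49, 50, 77]


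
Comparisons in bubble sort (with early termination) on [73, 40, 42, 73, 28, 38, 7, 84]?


Algorithm: bubble sort (with early termination)
Input: [73, 40, 42, 73, 28, 38, 7, 84]
Sorted: [7, 28, 38, 40, 42, 73, 73, 84]

28


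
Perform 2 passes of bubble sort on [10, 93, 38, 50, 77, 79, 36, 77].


Initial: [10, 93, 38, 50, 77, 79, 36, 77]
Pass 1: [10, 38, 50, 77, 79, 36, 77, 93] (6 swaps)
Pass 2: [10, 38, 50, 77, 36, 77, 79, 93] (2 swaps)

After 2 passes: [10, 38, 50, 77, 36, 77, 79, 93]


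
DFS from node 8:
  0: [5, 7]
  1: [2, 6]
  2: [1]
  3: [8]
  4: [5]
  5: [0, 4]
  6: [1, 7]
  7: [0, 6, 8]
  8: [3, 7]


Visit 8, push [7, 3]
Visit 3, push []
Visit 7, push [6, 0]
Visit 0, push [5]
Visit 5, push [4]
Visit 4, push []
Visit 6, push [1]
Visit 1, push [2]
Visit 2, push []

DFS order: [8, 3, 7, 0, 5, 4, 6, 1, 2]


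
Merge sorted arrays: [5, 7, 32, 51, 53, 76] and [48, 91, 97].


Take 5 from A
Take 7 from A
Take 32 from A
Take 48 from B
Take 51 from A
Take 53 from A
Take 76 from A

Merged: [5, 7, 32, 48, 51, 53, 76, 91, 97]


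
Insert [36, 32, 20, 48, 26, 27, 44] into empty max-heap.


Insert 36: [36]
Insert 32: [36, 32]
Insert 20: [36, 32, 20]
Insert 48: [48, 36, 20, 32]
Insert 26: [48, 36, 20, 32, 26]
Insert 27: [48, 36, 27, 32, 26, 20]
Insert 44: [48, 36, 44, 32, 26, 20, 27]

Final heap: [48, 36, 44, 32, 26, 20, 27]


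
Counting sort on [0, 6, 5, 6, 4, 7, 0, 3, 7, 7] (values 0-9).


Input: [0, 6, 5, 6, 4, 7, 0, 3, 7, 7]
Counts: [2, 0, 0, 1, 1, 1, 2, 3, 0, 0]

Sorted: [0, 0, 3, 4, 5, 6, 6, 7, 7, 7]


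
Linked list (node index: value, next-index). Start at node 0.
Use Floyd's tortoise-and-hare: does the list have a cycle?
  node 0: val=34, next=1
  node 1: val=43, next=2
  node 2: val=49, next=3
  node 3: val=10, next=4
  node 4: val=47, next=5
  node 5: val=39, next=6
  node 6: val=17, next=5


Floyd's tortoise (slow, +1) and hare (fast, +2):
  init: slow=0, fast=0
  step 1: slow=1, fast=2
  step 2: slow=2, fast=4
  step 3: slow=3, fast=6
  step 4: slow=4, fast=6
  step 5: slow=5, fast=6
  step 6: slow=6, fast=6
  slow == fast at node 6: cycle detected

Cycle: yes


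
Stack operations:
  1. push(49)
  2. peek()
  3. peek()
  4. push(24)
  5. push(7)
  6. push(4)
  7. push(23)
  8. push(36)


push(49) -> [49]
peek()->49
peek()->49
push(24) -> [49, 24]
push(7) -> [49, 24, 7]
push(4) -> [49, 24, 7, 4]
push(23) -> [49, 24, 7, 4, 23]
push(36) -> [49, 24, 7, 4, 23, 36]

Final stack: [49, 24, 7, 4, 23, 36]


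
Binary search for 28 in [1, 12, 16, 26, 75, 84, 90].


Step 1: lo=0, hi=6, mid=3, val=26
Step 2: lo=4, hi=6, mid=5, val=84
Step 3: lo=4, hi=4, mid=4, val=75

Not found


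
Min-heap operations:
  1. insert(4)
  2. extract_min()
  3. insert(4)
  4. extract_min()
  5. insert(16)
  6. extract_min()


insert(4) -> [4]
extract_min()->4, []
insert(4) -> [4]
extract_min()->4, []
insert(16) -> [16]
extract_min()->16, []

Final heap: []


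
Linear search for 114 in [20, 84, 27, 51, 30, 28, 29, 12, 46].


i=0: 20!=114
i=1: 84!=114
i=2: 27!=114
i=3: 51!=114
i=4: 30!=114
i=5: 28!=114
i=6: 29!=114
i=7: 12!=114
i=8: 46!=114

Not found, 9 comps


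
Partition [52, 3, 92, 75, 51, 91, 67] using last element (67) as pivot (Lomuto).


Pivot: 67
  52 <= 67: advance i (no swap)
  3 <= 67: advance i (no swap)
  51 <= 67: swap -> [52, 3, 51, 75, 92, 91, 67]
Place pivot at 3: [52, 3, 51, 67, 92, 91, 75]

Partitioned: [52, 3, 51, 67, 92, 91, 75]


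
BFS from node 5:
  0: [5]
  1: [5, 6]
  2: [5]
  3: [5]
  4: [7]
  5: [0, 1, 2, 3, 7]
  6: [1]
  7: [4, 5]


Visit 5, enqueue [0, 1, 2, 3, 7]
Visit 0, enqueue []
Visit 1, enqueue [6]
Visit 2, enqueue []
Visit 3, enqueue []
Visit 7, enqueue [4]
Visit 6, enqueue []
Visit 4, enqueue []

BFS order: [5, 0, 1, 2, 3, 7, 6, 4]


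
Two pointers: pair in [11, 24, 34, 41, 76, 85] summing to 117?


lo=0(11)+hi=5(85)=96
lo=1(24)+hi=5(85)=109
lo=2(34)+hi=5(85)=119
lo=2(34)+hi=4(76)=110
lo=3(41)+hi=4(76)=117

Yes: 41+76=117


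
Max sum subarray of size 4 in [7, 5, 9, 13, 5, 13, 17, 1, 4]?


[0:4]: 34
[1:5]: 32
[2:6]: 40
[3:7]: 48
[4:8]: 36
[5:9]: 35

Max: 48 at [3:7]


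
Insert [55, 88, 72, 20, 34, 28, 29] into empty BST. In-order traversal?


Insert 55: root
Insert 88: R from 55
Insert 72: R from 55 -> L from 88
Insert 20: L from 55
Insert 34: L from 55 -> R from 20
Insert 28: L from 55 -> R from 20 -> L from 34
Insert 29: L from 55 -> R from 20 -> L from 34 -> R from 28

In-order: [20, 28, 29, 34, 55, 72, 88]


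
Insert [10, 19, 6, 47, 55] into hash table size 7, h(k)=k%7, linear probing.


Insert 10: h=3 -> slot 3
Insert 19: h=5 -> slot 5
Insert 6: h=6 -> slot 6
Insert 47: h=5, 2 probes -> slot 0
Insert 55: h=6, 2 probes -> slot 1

Table: [47, 55, None, 10, None, 19, 6]


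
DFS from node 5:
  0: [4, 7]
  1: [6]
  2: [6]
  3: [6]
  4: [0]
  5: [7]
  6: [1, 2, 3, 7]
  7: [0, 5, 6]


Visit 5, push [7]
Visit 7, push [6, 0]
Visit 0, push [4]
Visit 4, push []
Visit 6, push [3, 2, 1]
Visit 1, push []
Visit 2, push []
Visit 3, push []

DFS order: [5, 7, 0, 4, 6, 1, 2, 3]


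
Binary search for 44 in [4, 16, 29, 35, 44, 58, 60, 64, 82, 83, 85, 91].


Step 1: lo=0, hi=11, mid=5, val=58
Step 2: lo=0, hi=4, mid=2, val=29
Step 3: lo=3, hi=4, mid=3, val=35
Step 4: lo=4, hi=4, mid=4, val=44

Found at index 4


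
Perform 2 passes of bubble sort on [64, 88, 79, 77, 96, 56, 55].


Initial: [64, 88, 79, 77, 96, 56, 55]
Pass 1: [64, 79, 77, 88, 56, 55, 96] (4 swaps)
Pass 2: [64, 77, 79, 56, 55, 88, 96] (3 swaps)

After 2 passes: [64, 77, 79, 56, 55, 88, 96]


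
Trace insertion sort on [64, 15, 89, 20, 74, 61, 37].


Initial: [64, 15, 89, 20, 74, 61, 37]
Insert 15: [15, 64, 89, 20, 74, 61, 37]
Insert 89: [15, 64, 89, 20, 74, 61, 37]
Insert 20: [15, 20, 64, 89, 74, 61, 37]
Insert 74: [15, 20, 64, 74, 89, 61, 37]
Insert 61: [15, 20, 61, 64, 74, 89, 37]
Insert 37: [15, 20, 37, 61, 64, 74, 89]

Sorted: [15, 20, 37, 61, 64, 74, 89]


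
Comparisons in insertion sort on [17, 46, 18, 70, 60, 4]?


Algorithm: insertion sort
Input: [17, 46, 18, 70, 60, 4]
Sorted: [4, 17, 18, 46, 60, 70]

11


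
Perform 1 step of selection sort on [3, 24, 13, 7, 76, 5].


Initial: [3, 24, 13, 7, 76, 5]
Step 1: min=3 at 0
  Swap: [3, 24, 13, 7, 76, 5]

After 1 step: [3, 24, 13, 7, 76, 5]


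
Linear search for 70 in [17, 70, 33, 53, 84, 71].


i=0: 17!=70
i=1: 70==70 found!

Found at 1, 2 comps


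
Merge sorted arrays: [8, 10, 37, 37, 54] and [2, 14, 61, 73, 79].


Take 2 from B
Take 8 from A
Take 10 from A
Take 14 from B
Take 37 from A
Take 37 from A
Take 54 from A

Merged: [2, 8, 10, 14, 37, 37, 54, 61, 73, 79]


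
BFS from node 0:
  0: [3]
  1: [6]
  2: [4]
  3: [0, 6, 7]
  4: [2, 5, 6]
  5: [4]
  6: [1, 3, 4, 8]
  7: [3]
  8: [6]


Visit 0, enqueue [3]
Visit 3, enqueue [6, 7]
Visit 6, enqueue [1, 4, 8]
Visit 7, enqueue []
Visit 1, enqueue []
Visit 4, enqueue [2, 5]
Visit 8, enqueue []
Visit 2, enqueue []
Visit 5, enqueue []

BFS order: [0, 3, 6, 7, 1, 4, 8, 2, 5]


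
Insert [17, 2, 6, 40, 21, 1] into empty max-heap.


Insert 17: [17]
Insert 2: [17, 2]
Insert 6: [17, 2, 6]
Insert 40: [40, 17, 6, 2]
Insert 21: [40, 21, 6, 2, 17]
Insert 1: [40, 21, 6, 2, 17, 1]

Final heap: [40, 21, 6, 2, 17, 1]


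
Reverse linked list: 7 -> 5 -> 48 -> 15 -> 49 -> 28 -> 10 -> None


Step 1: curr=7, set curr.next=prev(None) | reversed so far: 7
Step 2: curr=5, set curr.next=prev(7) | reversed so far: 5 -> 7
Step 3: curr=48, set curr.next=prev(5) | reversed so far: 48 -> 5 -> 7
Step 4: curr=15, set curr.next=prev(48) | reversed so far: 15 -> 48 -> 5 -> 7
Step 5: curr=49, set curr.next=prev(15) | reversed so far: 49 -> 15 -> 48 -> 5 -> 7
Step 6: curr=28, set curr.next=prev(49) | reversed so far: 28 -> 49 -> 15 -> 48 -> 5 -> 7
Step 7: curr=10, set curr.next=prev(28) | reversed so far: 10 -> 28 -> 49 -> 15 -> 48 -> 5 -> 7

10 -> 28 -> 49 -> 15 -> 48 -> 5 -> 7 -> None


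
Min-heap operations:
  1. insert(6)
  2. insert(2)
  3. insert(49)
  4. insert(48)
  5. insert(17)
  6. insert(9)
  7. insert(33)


insert(6) -> [6]
insert(2) -> [2, 6]
insert(49) -> [2, 6, 49]
insert(48) -> [2, 6, 49, 48]
insert(17) -> [2, 6, 49, 48, 17]
insert(9) -> [2, 6, 9, 48, 17, 49]
insert(33) -> [2, 6, 9, 48, 17, 49, 33]

Final heap: [2, 6, 9, 48, 17, 49, 33]


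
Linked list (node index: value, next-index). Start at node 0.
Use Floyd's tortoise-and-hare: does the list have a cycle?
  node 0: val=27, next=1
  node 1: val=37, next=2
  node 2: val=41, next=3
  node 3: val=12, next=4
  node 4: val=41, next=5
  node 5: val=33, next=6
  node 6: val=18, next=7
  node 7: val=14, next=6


Floyd's tortoise (slow, +1) and hare (fast, +2):
  init: slow=0, fast=0
  step 1: slow=1, fast=2
  step 2: slow=2, fast=4
  step 3: slow=3, fast=6
  step 4: slow=4, fast=6
  step 5: slow=5, fast=6
  step 6: slow=6, fast=6
  slow == fast at node 6: cycle detected

Cycle: yes


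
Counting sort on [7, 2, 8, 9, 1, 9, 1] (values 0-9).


Input: [7, 2, 8, 9, 1, 9, 1]
Counts: [0, 2, 1, 0, 0, 0, 0, 1, 1, 2]

Sorted: [1, 1, 2, 7, 8, 9, 9]


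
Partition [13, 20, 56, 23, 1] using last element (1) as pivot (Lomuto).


Pivot: 1
Place pivot at 0: [1, 20, 56, 23, 13]

Partitioned: [1, 20, 56, 23, 13]


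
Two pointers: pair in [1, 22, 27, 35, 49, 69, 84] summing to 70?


lo=0(1)+hi=6(84)=85
lo=0(1)+hi=5(69)=70

Yes: 1+69=70


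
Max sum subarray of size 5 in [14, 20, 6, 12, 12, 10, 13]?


[0:5]: 64
[1:6]: 60
[2:7]: 53

Max: 64 at [0:5]


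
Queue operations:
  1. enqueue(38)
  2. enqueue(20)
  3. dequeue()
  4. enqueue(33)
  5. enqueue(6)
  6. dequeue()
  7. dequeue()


enqueue(38) -> [38]
enqueue(20) -> [38, 20]
dequeue()->38, [20]
enqueue(33) -> [20, 33]
enqueue(6) -> [20, 33, 6]
dequeue()->20, [33, 6]
dequeue()->33, [6]

Final queue: [6]


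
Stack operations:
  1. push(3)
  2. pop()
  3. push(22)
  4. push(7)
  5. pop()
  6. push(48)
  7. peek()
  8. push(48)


push(3) -> [3]
pop()->3, []
push(22) -> [22]
push(7) -> [22, 7]
pop()->7, [22]
push(48) -> [22, 48]
peek()->48
push(48) -> [22, 48, 48]

Final stack: [22, 48, 48]


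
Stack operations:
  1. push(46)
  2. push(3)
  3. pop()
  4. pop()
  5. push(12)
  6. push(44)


push(46) -> [46]
push(3) -> [46, 3]
pop()->3, [46]
pop()->46, []
push(12) -> [12]
push(44) -> [12, 44]

Final stack: [12, 44]


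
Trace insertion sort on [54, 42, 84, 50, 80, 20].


Initial: [54, 42, 84, 50, 80, 20]
Insert 42: [42, 54, 84, 50, 80, 20]
Insert 84: [42, 54, 84, 50, 80, 20]
Insert 50: [42, 50, 54, 84, 80, 20]
Insert 80: [42, 50, 54, 80, 84, 20]
Insert 20: [20, 42, 50, 54, 80, 84]

Sorted: [20, 42, 50, 54, 80, 84]


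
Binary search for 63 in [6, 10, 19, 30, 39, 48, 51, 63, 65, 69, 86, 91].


Step 1: lo=0, hi=11, mid=5, val=48
Step 2: lo=6, hi=11, mid=8, val=65
Step 3: lo=6, hi=7, mid=6, val=51
Step 4: lo=7, hi=7, mid=7, val=63

Found at index 7


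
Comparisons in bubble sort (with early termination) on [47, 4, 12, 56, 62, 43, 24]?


Algorithm: bubble sort (with early termination)
Input: [47, 4, 12, 56, 62, 43, 24]
Sorted: [4, 12, 24, 43, 47, 56, 62]

20


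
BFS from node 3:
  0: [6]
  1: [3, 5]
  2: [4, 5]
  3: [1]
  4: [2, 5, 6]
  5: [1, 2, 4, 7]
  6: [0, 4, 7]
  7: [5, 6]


Visit 3, enqueue [1]
Visit 1, enqueue [5]
Visit 5, enqueue [2, 4, 7]
Visit 2, enqueue []
Visit 4, enqueue [6]
Visit 7, enqueue []
Visit 6, enqueue [0]
Visit 0, enqueue []

BFS order: [3, 1, 5, 2, 4, 7, 6, 0]


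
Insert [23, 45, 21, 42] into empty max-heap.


Insert 23: [23]
Insert 45: [45, 23]
Insert 21: [45, 23, 21]
Insert 42: [45, 42, 21, 23]

Final heap: [45, 42, 21, 23]


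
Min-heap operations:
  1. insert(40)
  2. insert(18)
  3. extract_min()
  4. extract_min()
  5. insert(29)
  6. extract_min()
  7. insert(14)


insert(40) -> [40]
insert(18) -> [18, 40]
extract_min()->18, [40]
extract_min()->40, []
insert(29) -> [29]
extract_min()->29, []
insert(14) -> [14]

Final heap: [14]


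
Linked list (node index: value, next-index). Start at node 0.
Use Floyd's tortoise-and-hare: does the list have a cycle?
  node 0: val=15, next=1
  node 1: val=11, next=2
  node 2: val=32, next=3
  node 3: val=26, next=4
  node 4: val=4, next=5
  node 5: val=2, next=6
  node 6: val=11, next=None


Floyd's tortoise (slow, +1) and hare (fast, +2):
  init: slow=0, fast=0
  step 1: slow=1, fast=2
  step 2: slow=2, fast=4
  step 3: slow=3, fast=6
  step 4: fast -> None, no cycle

Cycle: no


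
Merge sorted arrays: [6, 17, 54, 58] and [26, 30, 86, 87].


Take 6 from A
Take 17 from A
Take 26 from B
Take 30 from B
Take 54 from A
Take 58 from A

Merged: [6, 17, 26, 30, 54, 58, 86, 87]


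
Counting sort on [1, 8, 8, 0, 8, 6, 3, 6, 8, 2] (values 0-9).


Input: [1, 8, 8, 0, 8, 6, 3, 6, 8, 2]
Counts: [1, 1, 1, 1, 0, 0, 2, 0, 4, 0]

Sorted: [0, 1, 2, 3, 6, 6, 8, 8, 8, 8]


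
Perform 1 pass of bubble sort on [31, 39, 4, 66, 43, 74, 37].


Initial: [31, 39, 4, 66, 43, 74, 37]
Pass 1: [31, 4, 39, 43, 66, 37, 74] (3 swaps)

After 1 pass: [31, 4, 39, 43, 66, 37, 74]


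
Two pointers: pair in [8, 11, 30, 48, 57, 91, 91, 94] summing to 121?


lo=0(8)+hi=7(94)=102
lo=1(11)+hi=7(94)=105
lo=2(30)+hi=7(94)=124
lo=2(30)+hi=6(91)=121

Yes: 30+91=121


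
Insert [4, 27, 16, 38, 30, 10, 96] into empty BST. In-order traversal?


Insert 4: root
Insert 27: R from 4
Insert 16: R from 4 -> L from 27
Insert 38: R from 4 -> R from 27
Insert 30: R from 4 -> R from 27 -> L from 38
Insert 10: R from 4 -> L from 27 -> L from 16
Insert 96: R from 4 -> R from 27 -> R from 38

In-order: [4, 10, 16, 27, 30, 38, 96]


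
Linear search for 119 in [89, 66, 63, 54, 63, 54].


i=0: 89!=119
i=1: 66!=119
i=2: 63!=119
i=3: 54!=119
i=4: 63!=119
i=5: 54!=119

Not found, 6 comps


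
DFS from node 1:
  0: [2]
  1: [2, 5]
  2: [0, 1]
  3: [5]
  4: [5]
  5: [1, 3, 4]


Visit 1, push [5, 2]
Visit 2, push [0]
Visit 0, push []
Visit 5, push [4, 3]
Visit 3, push []
Visit 4, push []

DFS order: [1, 2, 0, 5, 3, 4]


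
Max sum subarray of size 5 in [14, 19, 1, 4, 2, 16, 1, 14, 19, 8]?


[0:5]: 40
[1:6]: 42
[2:7]: 24
[3:8]: 37
[4:9]: 52
[5:10]: 58

Max: 58 at [5:10]


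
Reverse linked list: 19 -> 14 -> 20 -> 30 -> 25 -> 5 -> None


Step 1: curr=19, set curr.next=prev(None) | reversed so far: 19
Step 2: curr=14, set curr.next=prev(19) | reversed so far: 14 -> 19
Step 3: curr=20, set curr.next=prev(14) | reversed so far: 20 -> 14 -> 19
Step 4: curr=30, set curr.next=prev(20) | reversed so far: 30 -> 20 -> 14 -> 19
Step 5: curr=25, set curr.next=prev(30) | reversed so far: 25 -> 30 -> 20 -> 14 -> 19
Step 6: curr=5, set curr.next=prev(25) | reversed so far: 5 -> 25 -> 30 -> 20 -> 14 -> 19

5 -> 25 -> 30 -> 20 -> 14 -> 19 -> None


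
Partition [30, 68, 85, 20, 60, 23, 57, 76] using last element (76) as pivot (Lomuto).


Pivot: 76
  30 <= 76: advance i (no swap)
  68 <= 76: advance i (no swap)
  20 <= 76: swap -> [30, 68, 20, 85, 60, 23, 57, 76]
  60 <= 76: swap -> [30, 68, 20, 60, 85, 23, 57, 76]
  23 <= 76: swap -> [30, 68, 20, 60, 23, 85, 57, 76]
  57 <= 76: swap -> [30, 68, 20, 60, 23, 57, 85, 76]
Place pivot at 6: [30, 68, 20, 60, 23, 57, 76, 85]

Partitioned: [30, 68, 20, 60, 23, 57, 76, 85]
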